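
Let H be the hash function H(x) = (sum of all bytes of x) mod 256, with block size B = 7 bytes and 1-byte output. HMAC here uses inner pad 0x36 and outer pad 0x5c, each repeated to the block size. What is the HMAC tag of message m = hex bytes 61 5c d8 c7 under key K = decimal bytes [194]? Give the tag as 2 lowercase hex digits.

Key decimal bytes [194] = c2 is 1 byte ≤ B = 7; zero-pad to 7 bytes: K' = c2 00 00 00 00 00 00.
K' ⊕ ipad = f4 36 36 36 36 36 36.  K' ⊕ opad = 9e 5c 5c 5c 5c 5c 5c.
Inner input = (K'⊕ipad) ∥ m = f4 36 36 36 36 36 36 ∥ 61 5c d8 c7.
Inner hash: sum = 244+54+54+54+54+54+54+97+92+216+199 = 1172; mod 256 = 148 → 94.
Outer input = (K'⊕opad) ∥ inner = 9e 5c 5c 5c 5c 5c 5c ∥ 94.
Outer hash (tag): sum = 158+92+92+92+92+92+92+148 = 858; mod 256 = 90 → 5a.

5a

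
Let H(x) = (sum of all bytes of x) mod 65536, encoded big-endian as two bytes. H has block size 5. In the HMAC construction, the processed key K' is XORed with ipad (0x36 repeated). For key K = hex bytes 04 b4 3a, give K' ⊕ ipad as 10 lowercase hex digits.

Key hex bytes 04 b4 3a is 3 bytes ≤ B = 5; zero-pad to 5 bytes: K' = 04 b4 3a 00 00.
XOR each byte with 0x36: 04⊕36=32, b4⊕36=82, 3a⊕36=0c, 00⊕36=36, 00⊕36=36.

32820c3636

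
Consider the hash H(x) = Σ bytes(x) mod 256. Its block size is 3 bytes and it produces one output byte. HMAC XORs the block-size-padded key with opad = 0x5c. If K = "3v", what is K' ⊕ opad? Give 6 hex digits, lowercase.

Key "3v" = 33 76 is 2 bytes ≤ B = 3; zero-pad to 3 bytes: K' = 33 76 00.
XOR each byte with 0x5c: 33⊕5c=6f, 76⊕5c=2a, 00⊕5c=5c.

6f2a5c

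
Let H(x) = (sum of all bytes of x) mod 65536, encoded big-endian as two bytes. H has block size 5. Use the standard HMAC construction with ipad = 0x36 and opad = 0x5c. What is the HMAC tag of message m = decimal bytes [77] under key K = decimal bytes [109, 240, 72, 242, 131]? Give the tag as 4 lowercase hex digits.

02e6

Key decimal bytes [109, 240, 72, 242, 131] = 6d f0 48 f2 83 is exactly B = 5 bytes: K' = 6d f0 48 f2 83.
K' ⊕ ipad = 5b c6 7e c4 b5.  K' ⊕ opad = 31 ac 14 ae df.
Inner input = (K'⊕ipad) ∥ m = 5b c6 7e c4 b5 ∥ 4d.
Inner hash: sum = 91+198+126+196+181+77 = 869 → 03 65.
Outer input = (K'⊕opad) ∥ inner = 31 ac 14 ae df ∥ 03 65.
Outer hash (tag): sum = 49+172+20+174+223+3+101 = 742 → 02 e6.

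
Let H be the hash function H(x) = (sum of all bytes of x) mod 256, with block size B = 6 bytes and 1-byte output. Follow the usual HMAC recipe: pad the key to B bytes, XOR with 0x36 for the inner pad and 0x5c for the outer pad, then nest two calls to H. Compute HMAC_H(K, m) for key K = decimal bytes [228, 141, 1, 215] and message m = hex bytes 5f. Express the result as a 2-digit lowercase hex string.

99

Key decimal bytes [228, 141, 1, 215] = e4 8d 01 d7 is 4 bytes ≤ B = 6; zero-pad to 6 bytes: K' = e4 8d 01 d7 00 00.
K' ⊕ ipad = d2 bb 37 e1 36 36.  K' ⊕ opad = b8 d1 5d 8b 5c 5c.
Inner input = (K'⊕ipad) ∥ m = d2 bb 37 e1 36 36 ∥ 5f.
Inner hash: sum = 210+187+55+225+54+54+95 = 880; mod 256 = 112 → 70.
Outer input = (K'⊕opad) ∥ inner = b8 d1 5d 8b 5c 5c ∥ 70.
Outer hash (tag): sum = 184+209+93+139+92+92+112 = 921; mod 256 = 153 → 99.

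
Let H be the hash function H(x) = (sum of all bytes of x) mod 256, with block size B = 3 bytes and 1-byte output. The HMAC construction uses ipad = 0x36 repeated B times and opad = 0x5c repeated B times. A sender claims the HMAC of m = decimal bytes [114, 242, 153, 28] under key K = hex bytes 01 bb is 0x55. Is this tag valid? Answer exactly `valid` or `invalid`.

Key hex bytes 01 bb is 2 bytes ≤ B = 3; zero-pad to 3 bytes: K' = 01 bb 00.
K' ⊕ ipad = 37 8d 36; K' ⊕ opad = 5d e7 5c.
Inner hash: sum = 55+141+54+114+242+153+28 = 787; mod 256 = 19 → 13.
Outer hash (recomputed tag): sum = 93+231+92+19 = 435; mod 256 = 179 → b3.
Recomputed tag = b3; claimed = 55 → mismatch.

invalid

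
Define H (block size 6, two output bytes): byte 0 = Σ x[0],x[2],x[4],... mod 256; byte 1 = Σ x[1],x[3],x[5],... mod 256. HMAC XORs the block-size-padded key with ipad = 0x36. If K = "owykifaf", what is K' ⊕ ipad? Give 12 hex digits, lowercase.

849836363636

Key "owykifaf" = 6f 77 79 6b 69 66 61 66 is 8 bytes > B = 6, so hash it first: H(key) = b2 ae, then zero-pad to 6 bytes: K' = b2 ae 00 00 00 00.
XOR each byte with 0x36: b2⊕36=84, ae⊕36=98, 00⊕36=36, 00⊕36=36, 00⊕36=36, 00⊕36=36.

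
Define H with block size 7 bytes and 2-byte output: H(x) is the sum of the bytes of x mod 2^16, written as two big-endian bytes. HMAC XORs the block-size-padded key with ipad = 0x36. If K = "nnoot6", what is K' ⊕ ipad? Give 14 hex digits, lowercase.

Key "nnoot6" = 6e 6e 6f 6f 74 36 is 6 bytes ≤ B = 7; zero-pad to 7 bytes: K' = 6e 6e 6f 6f 74 36 00.
XOR each byte with 0x36: 6e⊕36=58, 6e⊕36=58, 6f⊕36=59, 6f⊕36=59, 74⊕36=42, 36⊕36=00, 00⊕36=36.

58585959420036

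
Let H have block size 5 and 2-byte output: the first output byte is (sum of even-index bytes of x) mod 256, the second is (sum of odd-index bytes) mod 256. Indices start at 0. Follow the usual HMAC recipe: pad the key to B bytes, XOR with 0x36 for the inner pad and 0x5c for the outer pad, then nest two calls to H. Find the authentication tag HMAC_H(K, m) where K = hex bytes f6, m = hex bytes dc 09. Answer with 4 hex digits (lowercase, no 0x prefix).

Key hex bytes f6 is 1 byte ≤ B = 5; zero-pad to 5 bytes: K' = f6 00 00 00 00.
K' ⊕ ipad = c0 36 36 36 36.  K' ⊕ opad = aa 5c 5c 5c 5c.
Inner input = (K'⊕ipad) ∥ m = c0 36 36 36 36 ∥ dc 09.
Inner hash: even-index sum = 309 mod 256 = 53; odd-index sum = 328 mod 256 = 72 → 35 48.
Outer input = (K'⊕opad) ∥ inner = aa 5c 5c 5c 5c ∥ 35 48.
Outer hash (tag): even-index sum = 426 mod 256 = 170; odd-index sum = 237 mod 256 = 237 → aa ed.

aaed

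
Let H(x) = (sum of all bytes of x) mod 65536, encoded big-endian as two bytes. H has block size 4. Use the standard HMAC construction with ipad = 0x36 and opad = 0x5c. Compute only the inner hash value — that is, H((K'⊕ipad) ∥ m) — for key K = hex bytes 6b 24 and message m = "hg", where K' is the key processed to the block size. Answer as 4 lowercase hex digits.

01aa

Key hex bytes 6b 24 is 2 bytes ≤ B = 4; zero-pad to 4 bytes: K' = 6b 24 00 00.
K' ⊕ ipad = 5d 12 36 36.
Inner input = 5d 12 36 36 ∥ 68 67.
Inner hash: sum = 93+18+54+54+104+103 = 426 → 01 aa.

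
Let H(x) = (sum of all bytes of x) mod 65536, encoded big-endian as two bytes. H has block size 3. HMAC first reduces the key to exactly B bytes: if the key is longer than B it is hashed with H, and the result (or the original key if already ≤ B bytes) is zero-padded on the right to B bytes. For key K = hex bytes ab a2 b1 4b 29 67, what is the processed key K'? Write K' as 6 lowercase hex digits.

02d900

|K| = 6 > B = 3, so first hash the key.
H(K): sum = 171+162+177+75+41+103 = 729 → 02 d9.
Zero-pad H(K) = 02 d9 to 3 bytes: K' = 02 d9 00.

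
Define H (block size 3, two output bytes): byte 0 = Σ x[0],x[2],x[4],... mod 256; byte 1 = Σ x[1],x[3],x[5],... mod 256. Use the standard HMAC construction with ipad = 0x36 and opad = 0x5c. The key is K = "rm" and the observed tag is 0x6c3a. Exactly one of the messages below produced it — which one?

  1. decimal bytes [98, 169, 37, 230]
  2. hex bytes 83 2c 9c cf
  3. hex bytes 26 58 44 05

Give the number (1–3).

Key "rm" = 72 6d is 2 bytes ≤ B = 3; zero-pad to 3 bytes: K' = 72 6d 00.
K' ⊕ ipad = 44 5b 36; K' ⊕ opad = 2e 31 5c.
m1: inner = H(44 5b 36 62 a9 25 e6) = 09 e2; tag = H(2e 31 5c 09 e2) = 6c3a ← matches
m2: inner = H(44 5b 36 83 2c 9c cf) = 75 7a; tag = H(2e 31 5c 75 7a) = 04a6
m3: inner = H(44 5b 36 26 58 44 05) = d7 c5; tag = H(2e 31 5c d7 c5) = 4f08

1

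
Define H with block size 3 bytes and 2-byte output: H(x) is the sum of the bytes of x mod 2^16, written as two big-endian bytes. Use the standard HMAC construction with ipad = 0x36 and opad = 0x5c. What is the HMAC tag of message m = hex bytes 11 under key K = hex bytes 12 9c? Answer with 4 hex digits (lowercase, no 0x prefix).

Key hex bytes 12 9c is 2 bytes ≤ B = 3; zero-pad to 3 bytes: K' = 12 9c 00.
K' ⊕ ipad = 24 aa 36.  K' ⊕ opad = 4e c0 5c.
Inner input = (K'⊕ipad) ∥ m = 24 aa 36 ∥ 11.
Inner hash: sum = 36+170+54+17 = 277 → 01 15.
Outer input = (K'⊕opad) ∥ inner = 4e c0 5c ∥ 01 15.
Outer hash (tag): sum = 78+192+92+1+21 = 384 → 01 80.

0180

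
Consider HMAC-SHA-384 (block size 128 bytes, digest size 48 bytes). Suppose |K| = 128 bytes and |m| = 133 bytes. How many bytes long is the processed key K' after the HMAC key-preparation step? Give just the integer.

Key is 128 ≤ 128 bytes, zero-padded: |K'| = 128.

128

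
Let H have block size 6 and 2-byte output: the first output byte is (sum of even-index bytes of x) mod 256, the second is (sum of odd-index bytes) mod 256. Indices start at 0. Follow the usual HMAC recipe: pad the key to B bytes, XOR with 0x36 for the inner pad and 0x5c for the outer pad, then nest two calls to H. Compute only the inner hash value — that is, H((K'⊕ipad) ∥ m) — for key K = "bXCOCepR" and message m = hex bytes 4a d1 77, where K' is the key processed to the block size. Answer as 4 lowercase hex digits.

Key "bXCOCepR" = 62 58 43 4f 43 65 70 52 is 8 bytes > B = 6, so hash it first: H(key) = 58 5e, then zero-pad to 6 bytes: K' = 58 5e 00 00 00 00.
K' ⊕ ipad = 6e 68 36 36 36 36.
Inner input = 6e 68 36 36 36 36 ∥ 4a d1 77.
Inner hash: even-index sum = 411 mod 256 = 155; odd-index sum = 421 mod 256 = 165 → 9b a5.

9ba5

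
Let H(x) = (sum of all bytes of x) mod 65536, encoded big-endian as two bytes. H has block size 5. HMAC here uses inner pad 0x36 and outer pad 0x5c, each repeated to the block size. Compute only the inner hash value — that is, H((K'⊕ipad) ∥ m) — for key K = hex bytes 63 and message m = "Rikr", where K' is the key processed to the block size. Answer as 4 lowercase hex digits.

Key hex bytes 63 is 1 byte ≤ B = 5; zero-pad to 5 bytes: K' = 63 00 00 00 00.
K' ⊕ ipad = 55 36 36 36 36.
Inner input = 55 36 36 36 36 ∥ 52 69 6b 72.
Inner hash: sum = 85+54+54+54+54+82+105+107+114 = 709 → 02 c5.

02c5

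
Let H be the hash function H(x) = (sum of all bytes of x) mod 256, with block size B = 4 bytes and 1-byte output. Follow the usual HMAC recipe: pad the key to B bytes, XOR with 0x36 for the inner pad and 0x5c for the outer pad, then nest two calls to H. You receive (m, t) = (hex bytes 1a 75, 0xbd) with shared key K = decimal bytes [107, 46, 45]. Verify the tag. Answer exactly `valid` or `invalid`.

Key decimal bytes [107, 46, 45] = 6b 2e 2d is 3 bytes ≤ B = 4; zero-pad to 4 bytes: K' = 6b 2e 2d 00.
K' ⊕ ipad = 5d 18 1b 36; K' ⊕ opad = 37 72 71 5c.
Inner hash: sum = 93+24+27+54+26+117 = 341; mod 256 = 85 → 55.
Outer hash (recomputed tag): sum = 55+114+113+92+85 = 459; mod 256 = 203 → cb.
Recomputed tag = cb; claimed = bd → mismatch.

invalid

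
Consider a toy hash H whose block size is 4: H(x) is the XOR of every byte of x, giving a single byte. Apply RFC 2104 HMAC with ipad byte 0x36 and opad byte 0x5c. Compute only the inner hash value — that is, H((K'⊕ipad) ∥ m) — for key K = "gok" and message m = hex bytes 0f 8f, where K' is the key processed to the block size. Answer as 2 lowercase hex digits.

Key "gok" = 67 6f 6b is 3 bytes ≤ B = 4; zero-pad to 4 bytes: K' = 67 6f 6b 00.
K' ⊕ ipad = 51 59 5d 36.
Inner input = 51 59 5d 36 ∥ 0f 8f.
Inner hash: XOR 51⊕59⊕5d⊕36⊕0f⊕8f = e3.

e3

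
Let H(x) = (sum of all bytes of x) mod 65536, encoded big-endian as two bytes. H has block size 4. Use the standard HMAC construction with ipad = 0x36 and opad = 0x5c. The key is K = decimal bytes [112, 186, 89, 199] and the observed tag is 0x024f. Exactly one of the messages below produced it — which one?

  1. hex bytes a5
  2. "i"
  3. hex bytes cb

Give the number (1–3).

2

Key decimal bytes [112, 186, 89, 199] = 70 ba 59 c7 is exactly B = 4 bytes: K' = 70 ba 59 c7.
K' ⊕ ipad = 46 8c 6f f1; K' ⊕ opad = 2c e6 05 9b.
m1: inner = H(46 8c 6f f1 a5) = 02 d7; tag = H(2c e6 05 9b 02 d7) = 028b
m2: inner = H(46 8c 6f f1 69) = 02 9b; tag = H(2c e6 05 9b 02 9b) = 024f ← matches
m3: inner = H(46 8c 6f f1 cb) = 02 fd; tag = H(2c e6 05 9b 02 fd) = 02b1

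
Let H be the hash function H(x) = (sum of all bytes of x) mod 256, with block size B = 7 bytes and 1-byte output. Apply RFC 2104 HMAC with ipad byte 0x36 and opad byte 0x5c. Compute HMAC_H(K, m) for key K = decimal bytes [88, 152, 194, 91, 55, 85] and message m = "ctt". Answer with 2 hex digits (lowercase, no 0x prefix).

Key decimal bytes [88, 152, 194, 91, 55, 85] = 58 98 c2 5b 37 55 is 6 bytes ≤ B = 7; zero-pad to 7 bytes: K' = 58 98 c2 5b 37 55 00.
K' ⊕ ipad = 6e ae f4 6d 01 63 36.  K' ⊕ opad = 04 c4 9e 07 6b 09 5c.
Inner input = (K'⊕ipad) ∥ m = 6e ae f4 6d 01 63 36 ∥ 63 74 74.
Inner hash: sum = 110+174+244+109+1+99+54+99+116+116 = 1122; mod 256 = 98 → 62.
Outer input = (K'⊕opad) ∥ inner = 04 c4 9e 07 6b 09 5c ∥ 62.
Outer hash (tag): sum = 4+196+158+7+107+9+92+98 = 671; mod 256 = 159 → 9f.

9f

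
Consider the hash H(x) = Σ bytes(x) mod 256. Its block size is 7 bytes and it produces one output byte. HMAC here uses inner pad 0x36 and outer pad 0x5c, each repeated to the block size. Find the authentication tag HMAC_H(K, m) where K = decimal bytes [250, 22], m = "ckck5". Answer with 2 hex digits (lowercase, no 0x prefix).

87

Key decimal bytes [250, 22] = fa 16 is 2 bytes ≤ B = 7; zero-pad to 7 bytes: K' = fa 16 00 00 00 00 00.
K' ⊕ ipad = cc 20 36 36 36 36 36.  K' ⊕ opad = a6 4a 5c 5c 5c 5c 5c.
Inner input = (K'⊕ipad) ∥ m = cc 20 36 36 36 36 36 ∥ 63 6b 63 6b 35.
Inner hash: sum = 204+32+54+54+54+54+54+99+107+99+107+53 = 971; mod 256 = 203 → cb.
Outer input = (K'⊕opad) ∥ inner = a6 4a 5c 5c 5c 5c 5c ∥ cb.
Outer hash (tag): sum = 166+74+92+92+92+92+92+203 = 903; mod 256 = 135 → 87.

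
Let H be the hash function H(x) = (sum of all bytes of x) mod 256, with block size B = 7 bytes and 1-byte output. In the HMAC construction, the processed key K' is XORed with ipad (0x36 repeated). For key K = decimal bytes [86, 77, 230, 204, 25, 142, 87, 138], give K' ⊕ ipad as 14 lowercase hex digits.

eb363636363636

Key decimal bytes [86, 77, 230, 204, 25, 142, 87, 138] = 56 4d e6 cc 19 8e 57 8a is 8 bytes > B = 7, so hash it first: H(key) = dd, then zero-pad to 7 bytes: K' = dd 00 00 00 00 00 00.
XOR each byte with 0x36: dd⊕36=eb, 00⊕36=36, 00⊕36=36, 00⊕36=36, 00⊕36=36, 00⊕36=36, 00⊕36=36.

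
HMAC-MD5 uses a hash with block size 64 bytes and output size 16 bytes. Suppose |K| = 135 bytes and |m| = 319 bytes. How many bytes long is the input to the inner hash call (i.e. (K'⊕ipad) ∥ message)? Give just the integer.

Key is 135 > 64 bytes, so it is hashed to 16 bytes then zero-padded to 64: |K'| = 64.
Inner input = (K'⊕ipad) ∥ m → 64 + 319 = 383 bytes.

383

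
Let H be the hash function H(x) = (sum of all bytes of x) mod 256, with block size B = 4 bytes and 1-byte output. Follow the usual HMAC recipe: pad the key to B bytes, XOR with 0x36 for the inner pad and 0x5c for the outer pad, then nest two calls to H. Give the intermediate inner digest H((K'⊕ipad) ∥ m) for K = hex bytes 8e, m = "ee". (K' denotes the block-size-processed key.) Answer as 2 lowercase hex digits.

24

Key hex bytes 8e is 1 byte ≤ B = 4; zero-pad to 4 bytes: K' = 8e 00 00 00.
K' ⊕ ipad = b8 36 36 36.
Inner input = b8 36 36 36 ∥ 65 65.
Inner hash: sum = 184+54+54+54+101+101 = 548; mod 256 = 36 → 24.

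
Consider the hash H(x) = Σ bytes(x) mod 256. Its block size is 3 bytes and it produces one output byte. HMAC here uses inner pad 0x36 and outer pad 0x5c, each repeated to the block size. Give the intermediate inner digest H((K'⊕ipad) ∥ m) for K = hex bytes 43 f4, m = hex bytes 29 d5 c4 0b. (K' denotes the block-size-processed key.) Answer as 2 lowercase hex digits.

Key hex bytes 43 f4 is 2 bytes ≤ B = 3; zero-pad to 3 bytes: K' = 43 f4 00.
K' ⊕ ipad = 75 c2 36.
Inner input = 75 c2 36 ∥ 29 d5 c4 0b.
Inner hash: sum = 117+194+54+41+213+196+11 = 826; mod 256 = 58 → 3a.

3a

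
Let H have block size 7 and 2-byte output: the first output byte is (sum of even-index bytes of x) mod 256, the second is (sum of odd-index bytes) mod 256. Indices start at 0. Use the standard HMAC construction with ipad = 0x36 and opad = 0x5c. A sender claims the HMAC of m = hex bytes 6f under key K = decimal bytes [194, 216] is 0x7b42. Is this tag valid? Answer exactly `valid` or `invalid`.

Key decimal bytes [194, 216] = c2 d8 is 2 bytes ≤ B = 7; zero-pad to 7 bytes: K' = c2 d8 00 00 00 00 00.
K' ⊕ ipad = f4 ee 36 36 36 36 36; K' ⊕ opad = 9e 84 5c 5c 5c 5c 5c.
Inner hash: even-index sum = 406 mod 256 = 150; odd-index sum = 457 mod 256 = 201 → 96 c9.
Outer hash (recomputed tag): even-index sum = 635 mod 256 = 123; odd-index sum = 466 mod 256 = 210 → 7b d2.
Recomputed tag = 7bd2; claimed = 7b42 → mismatch.

invalid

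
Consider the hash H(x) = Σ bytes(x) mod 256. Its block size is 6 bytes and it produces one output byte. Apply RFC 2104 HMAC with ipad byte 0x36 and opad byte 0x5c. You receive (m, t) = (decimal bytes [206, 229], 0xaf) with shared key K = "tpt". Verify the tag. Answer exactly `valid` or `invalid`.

Key "tpt" = 74 70 74 is 3 bytes ≤ B = 6; zero-pad to 6 bytes: K' = 74 70 74 00 00 00.
K' ⊕ ipad = 42 46 42 36 36 36; K' ⊕ opad = 28 2c 28 5c 5c 5c.
Inner hash: sum = 66+70+66+54+54+54+206+229 = 799; mod 256 = 31 → 1f.
Outer hash (recomputed tag): sum = 40+44+40+92+92+92+31 = 431; mod 256 = 175 → af.
Recomputed tag = af; claimed = af → match.

valid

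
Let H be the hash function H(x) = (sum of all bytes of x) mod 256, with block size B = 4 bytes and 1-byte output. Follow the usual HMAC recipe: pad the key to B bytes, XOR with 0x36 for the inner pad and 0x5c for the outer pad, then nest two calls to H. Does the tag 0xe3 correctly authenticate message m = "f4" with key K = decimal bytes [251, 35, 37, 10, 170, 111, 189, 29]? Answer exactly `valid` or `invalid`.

invalid

Key decimal bytes [251, 35, 37, 10, 170, 111, 189, 29] = fb 23 25 0a aa 6f bd 1d is 8 bytes > B = 4, so hash it first: H(key) = 40, then zero-pad to 4 bytes: K' = 40 00 00 00.
K' ⊕ ipad = 76 36 36 36; K' ⊕ opad = 1c 5c 5c 5c.
Inner hash: sum = 118+54+54+54+102+52 = 434; mod 256 = 178 → b2.
Outer hash (recomputed tag): sum = 28+92+92+92+178 = 482; mod 256 = 226 → e2.
Recomputed tag = e2; claimed = e3 → mismatch.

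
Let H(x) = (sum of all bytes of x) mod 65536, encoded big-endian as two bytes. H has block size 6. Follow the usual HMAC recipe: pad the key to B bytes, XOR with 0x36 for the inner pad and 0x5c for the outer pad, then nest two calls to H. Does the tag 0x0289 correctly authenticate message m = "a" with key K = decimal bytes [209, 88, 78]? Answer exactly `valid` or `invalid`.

Key decimal bytes [209, 88, 78] = d1 58 4e is 3 bytes ≤ B = 6; zero-pad to 6 bytes: K' = d1 58 4e 00 00 00.
K' ⊕ ipad = e7 6e 78 36 36 36; K' ⊕ opad = 8d 04 12 5c 5c 5c.
Inner hash: sum = 231+110+120+54+54+54+97 = 720 → 02 d0.
Outer hash (recomputed tag): sum = 141+4+18+92+92+92+2+208 = 649 → 02 89.
Recomputed tag = 0289; claimed = 0289 → match.

valid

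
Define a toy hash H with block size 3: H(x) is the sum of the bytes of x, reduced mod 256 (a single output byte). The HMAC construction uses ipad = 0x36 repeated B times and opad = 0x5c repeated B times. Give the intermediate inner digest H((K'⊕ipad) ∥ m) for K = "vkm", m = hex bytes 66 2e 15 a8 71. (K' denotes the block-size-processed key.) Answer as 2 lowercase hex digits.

ba

Key "vkm" = 76 6b 6d is exactly B = 3 bytes: K' = 76 6b 6d.
K' ⊕ ipad = 40 5d 5b.
Inner input = 40 5d 5b ∥ 66 2e 15 a8 71.
Inner hash: sum = 64+93+91+102+46+21+168+113 = 698; mod 256 = 186 → ba.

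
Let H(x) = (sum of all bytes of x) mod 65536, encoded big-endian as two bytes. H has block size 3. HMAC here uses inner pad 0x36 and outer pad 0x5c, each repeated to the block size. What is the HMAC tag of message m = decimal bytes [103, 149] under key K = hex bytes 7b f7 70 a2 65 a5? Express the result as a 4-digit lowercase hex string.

Key hex bytes 7b f7 70 a2 65 a5 is 6 bytes > B = 3, so hash it first: H(key) = 03 8e, then zero-pad to 3 bytes: K' = 03 8e 00.
K' ⊕ ipad = 35 b8 36.  K' ⊕ opad = 5f d2 5c.
Inner input = (K'⊕ipad) ∥ m = 35 b8 36 ∥ 67 95.
Inner hash: sum = 53+184+54+103+149 = 543 → 02 1f.
Outer input = (K'⊕opad) ∥ inner = 5f d2 5c ∥ 02 1f.
Outer hash (tag): sum = 95+210+92+2+31 = 430 → 01 ae.

01ae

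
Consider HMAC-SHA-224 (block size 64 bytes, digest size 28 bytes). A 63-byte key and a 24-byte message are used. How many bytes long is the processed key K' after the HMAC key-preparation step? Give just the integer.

64

Key is 63 ≤ 64 bytes, zero-padded: |K'| = 64.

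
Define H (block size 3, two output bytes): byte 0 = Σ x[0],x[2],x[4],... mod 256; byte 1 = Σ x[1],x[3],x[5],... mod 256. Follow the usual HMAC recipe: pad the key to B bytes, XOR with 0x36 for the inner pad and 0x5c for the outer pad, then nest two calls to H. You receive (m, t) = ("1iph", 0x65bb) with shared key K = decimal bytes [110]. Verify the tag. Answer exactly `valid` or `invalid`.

Key decimal bytes [110] = 6e is 1 byte ≤ B = 3; zero-pad to 3 bytes: K' = 6e 00 00.
K' ⊕ ipad = 58 36 36; K' ⊕ opad = 32 5c 5c.
Inner hash: even-index sum = 351 mod 256 = 95; odd-index sum = 215 mod 256 = 215 → 5f d7.
Outer hash (recomputed tag): even-index sum = 357 mod 256 = 101; odd-index sum = 187 mod 256 = 187 → 65 bb.
Recomputed tag = 65bb; claimed = 65bb → match.

valid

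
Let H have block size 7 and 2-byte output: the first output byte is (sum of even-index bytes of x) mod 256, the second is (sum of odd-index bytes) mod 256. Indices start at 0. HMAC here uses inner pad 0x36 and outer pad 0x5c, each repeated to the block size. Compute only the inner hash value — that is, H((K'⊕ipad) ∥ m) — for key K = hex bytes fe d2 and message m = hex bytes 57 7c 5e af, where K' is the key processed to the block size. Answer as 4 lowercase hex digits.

Key hex bytes fe d2 is 2 bytes ≤ B = 7; zero-pad to 7 bytes: K' = fe d2 00 00 00 00 00.
K' ⊕ ipad = c8 e4 36 36 36 36 36.
Inner input = c8 e4 36 36 36 36 36 ∥ 57 7c 5e af.
Inner hash: even-index sum = 661 mod 256 = 149; odd-index sum = 517 mod 256 = 5 → 95 05.

9505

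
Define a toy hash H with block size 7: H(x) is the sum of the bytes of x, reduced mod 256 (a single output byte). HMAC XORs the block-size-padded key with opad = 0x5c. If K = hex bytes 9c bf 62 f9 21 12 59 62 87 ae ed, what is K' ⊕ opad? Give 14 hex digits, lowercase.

9a5c5c5c5c5c5c

Key hex bytes 9c bf 62 f9 21 12 59 62 87 ae ed is 11 bytes > B = 7, so hash it first: H(key) = c6, then zero-pad to 7 bytes: K' = c6 00 00 00 00 00 00.
XOR each byte with 0x5c: c6⊕5c=9a, 00⊕5c=5c, 00⊕5c=5c, 00⊕5c=5c, 00⊕5c=5c, 00⊕5c=5c, 00⊕5c=5c.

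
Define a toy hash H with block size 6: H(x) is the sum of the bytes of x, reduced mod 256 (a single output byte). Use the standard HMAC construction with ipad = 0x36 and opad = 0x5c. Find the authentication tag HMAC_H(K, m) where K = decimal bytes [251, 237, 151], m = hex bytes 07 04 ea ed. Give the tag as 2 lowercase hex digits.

Key decimal bytes [251, 237, 151] = fb ed 97 is 3 bytes ≤ B = 6; zero-pad to 6 bytes: K' = fb ed 97 00 00 00.
K' ⊕ ipad = cd db a1 36 36 36.  K' ⊕ opad = a7 b1 cb 5c 5c 5c.
Inner input = (K'⊕ipad) ∥ m = cd db a1 36 36 36 ∥ 07 04 ea ed.
Inner hash: sum = 205+219+161+54+54+54+7+4+234+237 = 1229; mod 256 = 205 → cd.
Outer input = (K'⊕opad) ∥ inner = a7 b1 cb 5c 5c 5c ∥ cd.
Outer hash (tag): sum = 167+177+203+92+92+92+205 = 1028; mod 256 = 4 → 04.

04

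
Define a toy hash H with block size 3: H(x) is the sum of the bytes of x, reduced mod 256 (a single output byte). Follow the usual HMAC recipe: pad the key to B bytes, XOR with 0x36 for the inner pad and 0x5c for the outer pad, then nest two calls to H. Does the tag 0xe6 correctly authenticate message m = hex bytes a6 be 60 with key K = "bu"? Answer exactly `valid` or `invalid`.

invalid

Key "bu" = 62 75 is 2 bytes ≤ B = 3; zero-pad to 3 bytes: K' = 62 75 00.
K' ⊕ ipad = 54 43 36; K' ⊕ opad = 3e 29 5c.
Inner hash: sum = 84+67+54+166+190+96 = 657; mod 256 = 145 → 91.
Outer hash (recomputed tag): sum = 62+41+92+145 = 340; mod 256 = 84 → 54.
Recomputed tag = 54; claimed = e6 → mismatch.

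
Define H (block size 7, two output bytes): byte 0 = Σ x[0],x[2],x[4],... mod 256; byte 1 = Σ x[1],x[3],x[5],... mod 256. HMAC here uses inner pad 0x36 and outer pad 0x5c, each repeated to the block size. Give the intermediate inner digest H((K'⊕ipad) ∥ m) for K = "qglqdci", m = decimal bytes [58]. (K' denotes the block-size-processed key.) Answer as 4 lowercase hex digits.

5227

Key "qglqdci" = 71 67 6c 71 64 63 69 is exactly B = 7 bytes: K' = 71 67 6c 71 64 63 69.
K' ⊕ ipad = 47 51 5a 47 52 55 5f.
Inner input = 47 51 5a 47 52 55 5f ∥ 3a.
Inner hash: even-index sum = 338 mod 256 = 82; odd-index sum = 295 mod 256 = 39 → 52 27.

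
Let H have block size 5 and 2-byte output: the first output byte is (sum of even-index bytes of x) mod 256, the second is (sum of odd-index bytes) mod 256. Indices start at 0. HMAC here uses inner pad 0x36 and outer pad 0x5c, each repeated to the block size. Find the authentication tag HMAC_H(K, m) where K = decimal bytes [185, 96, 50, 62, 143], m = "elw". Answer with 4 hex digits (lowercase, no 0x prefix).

Key decimal bytes [185, 96, 50, 62, 143] = b9 60 32 3e 8f is exactly B = 5 bytes: K' = b9 60 32 3e 8f.
K' ⊕ ipad = 8f 56 04 08 b9.  K' ⊕ opad = e5 3c 6e 62 d3.
Inner input = (K'⊕ipad) ∥ m = 8f 56 04 08 b9 ∥ 65 6c 77.
Inner hash: even-index sum = 440 mod 256 = 184; odd-index sum = 314 mod 256 = 58 → b8 3a.
Outer input = (K'⊕opad) ∥ inner = e5 3c 6e 62 d3 ∥ b8 3a.
Outer hash (tag): even-index sum = 608 mod 256 = 96; odd-index sum = 342 mod 256 = 86 → 60 56.

6056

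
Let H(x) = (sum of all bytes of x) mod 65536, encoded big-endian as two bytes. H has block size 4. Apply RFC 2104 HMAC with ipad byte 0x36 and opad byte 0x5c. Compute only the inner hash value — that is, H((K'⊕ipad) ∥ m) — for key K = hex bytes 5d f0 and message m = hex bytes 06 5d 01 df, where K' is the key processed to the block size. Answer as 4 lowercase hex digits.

02e0

Key hex bytes 5d f0 is 2 bytes ≤ B = 4; zero-pad to 4 bytes: K' = 5d f0 00 00.
K' ⊕ ipad = 6b c6 36 36.
Inner input = 6b c6 36 36 ∥ 06 5d 01 df.
Inner hash: sum = 107+198+54+54+6+93+1+223 = 736 → 02 e0.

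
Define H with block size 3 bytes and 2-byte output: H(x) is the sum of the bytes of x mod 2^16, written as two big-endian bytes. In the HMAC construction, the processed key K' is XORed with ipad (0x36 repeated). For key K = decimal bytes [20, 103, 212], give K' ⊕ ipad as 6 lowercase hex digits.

Key decimal bytes [20, 103, 212] = 14 67 d4 is exactly B = 3 bytes: K' = 14 67 d4.
XOR each byte with 0x36: 14⊕36=22, 67⊕36=51, d4⊕36=e2.

2251e2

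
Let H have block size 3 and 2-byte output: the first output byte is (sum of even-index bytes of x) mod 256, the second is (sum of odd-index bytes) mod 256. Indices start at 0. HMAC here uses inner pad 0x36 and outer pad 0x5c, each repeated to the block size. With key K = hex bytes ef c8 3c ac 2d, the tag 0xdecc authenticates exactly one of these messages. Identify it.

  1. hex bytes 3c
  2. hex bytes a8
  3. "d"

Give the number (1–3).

1

Key hex bytes ef c8 3c ac 2d is 5 bytes > B = 3, so hash it first: H(key) = 58 74, then zero-pad to 3 bytes: K' = 58 74 00.
K' ⊕ ipad = 6e 42 36; K' ⊕ opad = 04 28 5c.
m1: inner = H(6e 42 36 3c) = a4 7e; tag = H(04 28 5c a4 7e) = decc ← matches
m2: inner = H(6e 42 36 a8) = a4 ea; tag = H(04 28 5c a4 ea) = 4acc
m3: inner = H(6e 42 36 64) = a4 a6; tag = H(04 28 5c a4 a6) = 06cc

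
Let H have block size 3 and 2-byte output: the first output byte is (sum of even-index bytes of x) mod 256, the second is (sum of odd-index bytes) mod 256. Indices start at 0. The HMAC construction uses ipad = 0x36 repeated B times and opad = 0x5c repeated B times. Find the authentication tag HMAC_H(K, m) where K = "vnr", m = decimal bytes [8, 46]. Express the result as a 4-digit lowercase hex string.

Key "vnr" = 76 6e 72 is exactly B = 3 bytes: K' = 76 6e 72.
K' ⊕ ipad = 40 58 44.  K' ⊕ opad = 2a 32 2e.
Inner input = (K'⊕ipad) ∥ m = 40 58 44 ∥ 08 2e.
Inner hash: even-index sum = 178 mod 256 = 178; odd-index sum = 96 mod 256 = 96 → b2 60.
Outer input = (K'⊕opad) ∥ inner = 2a 32 2e ∥ b2 60.
Outer hash (tag): even-index sum = 184 mod 256 = 184; odd-index sum = 228 mod 256 = 228 → b8 e4.

b8e4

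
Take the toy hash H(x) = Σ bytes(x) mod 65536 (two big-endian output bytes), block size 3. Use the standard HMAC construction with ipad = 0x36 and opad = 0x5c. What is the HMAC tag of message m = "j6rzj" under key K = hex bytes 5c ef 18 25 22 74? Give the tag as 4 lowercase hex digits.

0186

Key hex bytes 5c ef 18 25 22 74 is 6 bytes > B = 3, so hash it first: H(key) = 02 1e, then zero-pad to 3 bytes: K' = 02 1e 00.
K' ⊕ ipad = 34 28 36.  K' ⊕ opad = 5e 42 5c.
Inner input = (K'⊕ipad) ∥ m = 34 28 36 ∥ 6a 36 72 7a 6a.
Inner hash: sum = 52+40+54+106+54+114+122+106 = 648 → 02 88.
Outer input = (K'⊕opad) ∥ inner = 5e 42 5c ∥ 02 88.
Outer hash (tag): sum = 94+66+92+2+136 = 390 → 01 86.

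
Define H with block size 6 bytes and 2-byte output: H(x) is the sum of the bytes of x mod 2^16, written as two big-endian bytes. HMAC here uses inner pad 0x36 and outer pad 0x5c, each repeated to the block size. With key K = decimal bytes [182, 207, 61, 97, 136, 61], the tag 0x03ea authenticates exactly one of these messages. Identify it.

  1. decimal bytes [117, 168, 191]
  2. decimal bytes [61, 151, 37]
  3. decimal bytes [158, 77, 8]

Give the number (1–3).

Key decimal bytes [182, 207, 61, 97, 136, 61] = b6 cf 3d 61 88 3d is exactly B = 6 bytes: K' = b6 cf 3d 61 88 3d.
K' ⊕ ipad = 80 f9 0b 57 be 0b; K' ⊕ opad = ea 93 61 3d d4 61.
m1: inner = H(80 f9 0b 57 be 0b 75 a8 bf) = 04 80; tag = H(ea 93 61 3d d4 61 04 80) = 03d4
m2: inner = H(80 f9 0b 57 be 0b 3d 97 25) = 03 9d; tag = H(ea 93 61 3d d4 61 03 9d) = 03f0
m3: inner = H(80 f9 0b 57 be 0b 9e 4d 08) = 03 97; tag = H(ea 93 61 3d d4 61 03 97) = 03ea ← matches

3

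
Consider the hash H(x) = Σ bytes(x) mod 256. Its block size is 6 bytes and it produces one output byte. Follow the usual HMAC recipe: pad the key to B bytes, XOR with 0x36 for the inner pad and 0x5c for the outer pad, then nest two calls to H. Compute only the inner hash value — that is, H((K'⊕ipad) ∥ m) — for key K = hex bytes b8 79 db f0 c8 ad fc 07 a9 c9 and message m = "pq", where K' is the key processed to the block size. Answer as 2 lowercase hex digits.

bf

Key hex bytes b8 79 db f0 c8 ad fc 07 a9 c9 is 10 bytes > B = 6, so hash it first: H(key) = e6, then zero-pad to 6 bytes: K' = e6 00 00 00 00 00.
K' ⊕ ipad = d0 36 36 36 36 36.
Inner input = d0 36 36 36 36 36 ∥ 70 71.
Inner hash: sum = 208+54+54+54+54+54+112+113 = 703; mod 256 = 191 → bf.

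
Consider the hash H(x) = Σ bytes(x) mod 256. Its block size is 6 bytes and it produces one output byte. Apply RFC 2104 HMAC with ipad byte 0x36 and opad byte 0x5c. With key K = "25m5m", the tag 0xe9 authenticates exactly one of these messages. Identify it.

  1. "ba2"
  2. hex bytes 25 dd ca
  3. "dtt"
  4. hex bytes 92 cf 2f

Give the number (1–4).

1

Key "25m5m" = 32 35 6d 35 6d is 5 bytes ≤ B = 6; zero-pad to 6 bytes: K' = 32 35 6d 35 6d 00.
K' ⊕ ipad = 04 03 5b 03 5b 36; K' ⊕ opad = 6e 69 31 69 31 5c.
m1: inner = H(04 03 5b 03 5b 36 62 61 32) = eb; tag = H(6e 69 31 69 31 5c eb) = e9 ← matches
m2: inner = H(04 03 5b 03 5b 36 25 dd ca) = c2; tag = H(6e 69 31 69 31 5c c2) = c0
m3: inner = H(04 03 5b 03 5b 36 64 74 74) = 42; tag = H(6e 69 31 69 31 5c 42) = 40
m4: inner = H(04 03 5b 03 5b 36 92 cf 2f) = 86; tag = H(6e 69 31 69 31 5c 86) = 84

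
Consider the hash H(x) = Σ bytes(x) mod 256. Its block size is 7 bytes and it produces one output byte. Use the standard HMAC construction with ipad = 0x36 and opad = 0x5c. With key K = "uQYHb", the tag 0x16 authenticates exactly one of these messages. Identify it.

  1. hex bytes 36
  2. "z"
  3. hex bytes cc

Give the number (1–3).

2

Key "uQYHb" = 75 51 59 48 62 is 5 bytes ≤ B = 7; zero-pad to 7 bytes: K' = 75 51 59 48 62 00 00.
K' ⊕ ipad = 43 67 6f 7e 54 36 36; K' ⊕ opad = 29 0d 05 14 3e 5c 5c.
m1: inner = H(43 67 6f 7e 54 36 36 36) = 8d; tag = H(29 0d 05 14 3e 5c 5c 8d) = d2
m2: inner = H(43 67 6f 7e 54 36 36 7a) = d1; tag = H(29 0d 05 14 3e 5c 5c d1) = 16 ← matches
m3: inner = H(43 67 6f 7e 54 36 36 cc) = 23; tag = H(29 0d 05 14 3e 5c 5c 23) = 68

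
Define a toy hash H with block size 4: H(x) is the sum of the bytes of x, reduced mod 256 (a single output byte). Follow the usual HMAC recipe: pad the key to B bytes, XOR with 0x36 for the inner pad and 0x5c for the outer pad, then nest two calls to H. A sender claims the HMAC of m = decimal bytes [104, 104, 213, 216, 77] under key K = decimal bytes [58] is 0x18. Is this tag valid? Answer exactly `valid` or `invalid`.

invalid

Key decimal bytes [58] = 3a is 1 byte ≤ B = 4; zero-pad to 4 bytes: K' = 3a 00 00 00.
K' ⊕ ipad = 0c 36 36 36; K' ⊕ opad = 66 5c 5c 5c.
Inner hash: sum = 12+54+54+54+104+104+213+216+77 = 888; mod 256 = 120 → 78.
Outer hash (recomputed tag): sum = 102+92+92+92+120 = 498; mod 256 = 242 → f2.
Recomputed tag = f2; claimed = 18 → mismatch.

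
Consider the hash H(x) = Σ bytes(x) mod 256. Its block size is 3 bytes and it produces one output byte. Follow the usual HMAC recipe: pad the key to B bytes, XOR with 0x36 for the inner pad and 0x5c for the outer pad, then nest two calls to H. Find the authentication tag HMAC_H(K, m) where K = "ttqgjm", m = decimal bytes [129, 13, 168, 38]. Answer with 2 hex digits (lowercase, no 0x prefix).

Key "ttqgjm" = 74 74 71 67 6a 6d is 6 bytes > B = 3, so hash it first: H(key) = 97, then zero-pad to 3 bytes: K' = 97 00 00.
K' ⊕ ipad = a1 36 36.  K' ⊕ opad = cb 5c 5c.
Inner input = (K'⊕ipad) ∥ m = a1 36 36 ∥ 81 0d a8 26.
Inner hash: sum = 161+54+54+129+13+168+38 = 617; mod 256 = 105 → 69.
Outer input = (K'⊕opad) ∥ inner = cb 5c 5c ∥ 69.
Outer hash (tag): sum = 203+92+92+105 = 492; mod 256 = 236 → ec.

ec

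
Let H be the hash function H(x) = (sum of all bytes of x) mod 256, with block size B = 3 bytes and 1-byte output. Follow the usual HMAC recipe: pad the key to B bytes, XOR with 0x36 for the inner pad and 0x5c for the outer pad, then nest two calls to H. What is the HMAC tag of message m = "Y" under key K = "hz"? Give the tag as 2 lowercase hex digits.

ef

Key "hz" = 68 7a is 2 bytes ≤ B = 3; zero-pad to 3 bytes: K' = 68 7a 00.
K' ⊕ ipad = 5e 4c 36.  K' ⊕ opad = 34 26 5c.
Inner input = (K'⊕ipad) ∥ m = 5e 4c 36 ∥ 59.
Inner hash: sum = 94+76+54+89 = 313; mod 256 = 57 → 39.
Outer input = (K'⊕opad) ∥ inner = 34 26 5c ∥ 39.
Outer hash (tag): sum = 52+38+92+57 = 239 → ef.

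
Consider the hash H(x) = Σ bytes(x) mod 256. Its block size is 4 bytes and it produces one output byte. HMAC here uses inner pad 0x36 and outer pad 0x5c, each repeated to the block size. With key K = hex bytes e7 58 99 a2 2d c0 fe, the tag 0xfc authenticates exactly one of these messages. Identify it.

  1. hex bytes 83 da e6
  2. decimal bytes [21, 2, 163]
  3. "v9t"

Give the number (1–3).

2

Key hex bytes e7 58 99 a2 2d c0 fe is 7 bytes > B = 4, so hash it first: H(key) = 65, then zero-pad to 4 bytes: K' = 65 00 00 00.
K' ⊕ ipad = 53 36 36 36; K' ⊕ opad = 39 5c 5c 5c.
m1: inner = H(53 36 36 36 83 da e6) = 38; tag = H(39 5c 5c 5c 38) = 85
m2: inner = H(53 36 36 36 15 02 a3) = af; tag = H(39 5c 5c 5c af) = fc ← matches
m3: inner = H(53 36 36 36 76 39 74) = 18; tag = H(39 5c 5c 5c 18) = 65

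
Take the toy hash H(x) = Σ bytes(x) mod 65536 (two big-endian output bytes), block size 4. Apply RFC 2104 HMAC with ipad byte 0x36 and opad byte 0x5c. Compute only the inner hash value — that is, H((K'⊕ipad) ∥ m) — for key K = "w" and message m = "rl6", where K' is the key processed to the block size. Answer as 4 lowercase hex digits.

01f7

Key "w" = 77 is 1 byte ≤ B = 4; zero-pad to 4 bytes: K' = 77 00 00 00.
K' ⊕ ipad = 41 36 36 36.
Inner input = 41 36 36 36 ∥ 72 6c 36.
Inner hash: sum = 65+54+54+54+114+108+54 = 503 → 01 f7.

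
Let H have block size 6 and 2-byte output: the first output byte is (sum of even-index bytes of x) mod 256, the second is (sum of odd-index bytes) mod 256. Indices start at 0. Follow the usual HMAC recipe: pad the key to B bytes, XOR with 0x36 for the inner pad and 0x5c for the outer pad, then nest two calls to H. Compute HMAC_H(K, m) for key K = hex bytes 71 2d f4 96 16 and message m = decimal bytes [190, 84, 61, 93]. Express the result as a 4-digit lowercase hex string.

Key hex bytes 71 2d f4 96 16 is 5 bytes ≤ B = 6; zero-pad to 6 bytes: K' = 71 2d f4 96 16 00.
K' ⊕ ipad = 47 1b c2 a0 20 36.  K' ⊕ opad = 2d 71 a8 ca 4a 5c.
Inner input = (K'⊕ipad) ∥ m = 47 1b c2 a0 20 36 ∥ be 54 3d 5d.
Inner hash: even-index sum = 548 mod 256 = 36; odd-index sum = 418 mod 256 = 162 → 24 a2.
Outer input = (K'⊕opad) ∥ inner = 2d 71 a8 ca 4a 5c ∥ 24 a2.
Outer hash (tag): even-index sum = 323 mod 256 = 67; odd-index sum = 569 mod 256 = 57 → 43 39.

4339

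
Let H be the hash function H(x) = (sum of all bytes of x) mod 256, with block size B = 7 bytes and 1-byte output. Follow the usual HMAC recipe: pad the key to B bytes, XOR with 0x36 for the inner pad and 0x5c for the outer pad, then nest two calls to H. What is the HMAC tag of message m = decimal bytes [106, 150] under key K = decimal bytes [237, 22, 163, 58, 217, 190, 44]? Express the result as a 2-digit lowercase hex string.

Key decimal bytes [237, 22, 163, 58, 217, 190, 44] = ed 16 a3 3a d9 be 2c is exactly B = 7 bytes: K' = ed 16 a3 3a d9 be 2c.
K' ⊕ ipad = db 20 95 0c ef 88 1a.  K' ⊕ opad = b1 4a ff 66 85 e2 70.
Inner input = (K'⊕ipad) ∥ m = db 20 95 0c ef 88 1a ∥ 6a 96.
Inner hash: sum = 219+32+149+12+239+136+26+106+150 = 1069; mod 256 = 45 → 2d.
Outer input = (K'⊕opad) ∥ inner = b1 4a ff 66 85 e2 70 ∥ 2d.
Outer hash (tag): sum = 177+74+255+102+133+226+112+45 = 1124; mod 256 = 100 → 64.

64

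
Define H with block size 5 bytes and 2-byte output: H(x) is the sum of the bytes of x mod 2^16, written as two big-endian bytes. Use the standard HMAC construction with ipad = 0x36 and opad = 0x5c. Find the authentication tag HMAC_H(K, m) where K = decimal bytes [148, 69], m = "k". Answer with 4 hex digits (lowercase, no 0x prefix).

Key decimal bytes [148, 69] = 94 45 is 2 bytes ≤ B = 5; zero-pad to 5 bytes: K' = 94 45 00 00 00.
K' ⊕ ipad = a2 73 36 36 36.  K' ⊕ opad = c8 19 5c 5c 5c.
Inner input = (K'⊕ipad) ∥ m = a2 73 36 36 36 ∥ 6b.
Inner hash: sum = 162+115+54+54+54+107 = 546 → 02 22.
Outer input = (K'⊕opad) ∥ inner = c8 19 5c 5c 5c ∥ 02 22.
Outer hash (tag): sum = 200+25+92+92+92+2+34 = 537 → 02 19.

0219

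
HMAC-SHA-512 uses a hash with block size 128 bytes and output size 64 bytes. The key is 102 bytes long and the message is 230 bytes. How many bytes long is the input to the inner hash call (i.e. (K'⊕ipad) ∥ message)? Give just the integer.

358

Key is 102 ≤ 128 bytes, zero-padded: |K'| = 128.
Inner input = (K'⊕ipad) ∥ m → 128 + 230 = 358 bytes.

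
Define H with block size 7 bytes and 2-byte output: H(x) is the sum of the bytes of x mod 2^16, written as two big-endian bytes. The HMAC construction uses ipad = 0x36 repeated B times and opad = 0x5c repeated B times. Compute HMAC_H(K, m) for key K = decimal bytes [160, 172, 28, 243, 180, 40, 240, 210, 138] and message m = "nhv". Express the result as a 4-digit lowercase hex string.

0349

Key decimal bytes [160, 172, 28, 243, 180, 40, 240, 210, 138] = a0 ac 1c f3 b4 28 f0 d2 8a is 9 bytes > B = 7, so hash it first: H(key) = 05 83, then zero-pad to 7 bytes: K' = 05 83 00 00 00 00 00.
K' ⊕ ipad = 33 b5 36 36 36 36 36.  K' ⊕ opad = 59 df 5c 5c 5c 5c 5c.
Inner input = (K'⊕ipad) ∥ m = 33 b5 36 36 36 36 36 ∥ 6e 68 76.
Inner hash: sum = 51+181+54+54+54+54+54+110+104+118 = 834 → 03 42.
Outer input = (K'⊕opad) ∥ inner = 59 df 5c 5c 5c 5c 5c ∥ 03 42.
Outer hash (tag): sum = 89+223+92+92+92+92+92+3+66 = 841 → 03 49.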